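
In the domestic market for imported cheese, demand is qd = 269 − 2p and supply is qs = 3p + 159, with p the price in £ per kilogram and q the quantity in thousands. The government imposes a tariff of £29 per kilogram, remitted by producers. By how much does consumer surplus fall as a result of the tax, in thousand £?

Consumer surplus falls by £3612.24 thousand.

Before the tax: set 269 − 2p = 3p + 159 → p* = £22, q* = 225.
With the tax collected from producers, supply shifts: qs = 3(p − 29) + 159.
Solving gives q = 190.2 with consumers paying £39.4 and producers receiving £10.4 (the £29 wedge).
ΔCS is the trapezoid between Q = 190.2 and Q = 225 of height £17.4: ½ · (225 + 190.2) · 17.4 = £3612.24.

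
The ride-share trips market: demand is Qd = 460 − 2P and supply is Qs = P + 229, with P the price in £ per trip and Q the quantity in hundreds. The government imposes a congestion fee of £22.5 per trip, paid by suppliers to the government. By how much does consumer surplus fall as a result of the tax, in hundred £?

Before the tax: set 460 − 2P = P + 229 → P* = £77, Q* = 306.
With the tax collected from suppliers, supply shifts: Qs = (P − 22.5) + 229.
New equilibrium: buyers pay £84.5, suppliers receive £62, Q = 291. (Wedge: Pb − Ps = 22.5.)
ΔCS is the trapezoid between Q = 291 and Q = 306 of height £7.5: ½ · (306 + 291) · 7.5 = £2238.75.

Consumer surplus falls by £2238.75 hundred.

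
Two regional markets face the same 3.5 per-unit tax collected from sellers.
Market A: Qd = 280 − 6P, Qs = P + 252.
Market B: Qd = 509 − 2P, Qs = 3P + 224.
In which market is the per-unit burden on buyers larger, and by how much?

Market A: pre-tax P* = 4, Q* = 256; post-tax Q = 253; per-unit burden on buyers = 0.5.
Market B: pre-tax P* = 57, Q* = 395; post-tax Q = 390.8; per-unit burden on buyers = 2.1.
Difference: 0.5 vs 2.1 → market B is larger by 1.6.

Market B, by 1.6.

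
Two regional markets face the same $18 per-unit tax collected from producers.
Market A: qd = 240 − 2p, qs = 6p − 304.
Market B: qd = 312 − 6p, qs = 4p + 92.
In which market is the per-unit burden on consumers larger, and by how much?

Market A, by $6.3.

Market A: pre-tax p* = $68, q* = 104; post-tax q = 77; per-unit burden on consumers = $13.5.
Market B: pre-tax p* = $22, q* = 180; post-tax q = 136.8; per-unit burden on consumers = $7.2.
Difference: $13.5 vs $7.2 → market A is larger by $6.3.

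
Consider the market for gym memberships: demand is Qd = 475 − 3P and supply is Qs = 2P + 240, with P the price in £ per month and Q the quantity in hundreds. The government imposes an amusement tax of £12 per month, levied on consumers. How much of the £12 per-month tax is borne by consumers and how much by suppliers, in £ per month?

Consumers bear £4.8 per month; suppliers bear £7.2 per month.

Without the tax, 475 − 3P = 2P + 240 gives 5P = 235, so P* = £47 and Q* = 334.
With the tax collected from consumers, demand (in seller-price terms) shifts: Qd = 475 − 3(P + 12).
Solving gives Q = 319.6 with consumers paying £51.8 and suppliers receiving £39.8 (the £12 wedge).
Burden on consumers: £4.8; on suppliers: £7.2. (They sum to £12.)
The less price-elastic side of the market bears the larger share of a per-unit tax.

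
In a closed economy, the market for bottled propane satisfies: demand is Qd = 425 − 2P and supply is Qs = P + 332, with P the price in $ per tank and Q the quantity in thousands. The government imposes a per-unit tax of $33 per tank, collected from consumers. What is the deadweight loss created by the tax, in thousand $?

Before the tax: set 425 − 2P = P + 332 → P* = $31, Q* = 363.
With the tax collected from consumers, demand (in seller-price terms) shifts: Qd = 425 − 2(P + 33).
New equilibrium: consumers pay $42, sellers receive $9, Q = 341. (Wedge: Pb − Ps = 33.)
Quantity falls by |ΔQ| = |363 − 341| = 22.
DWL = ½ · t · |ΔQ| = ½ · 33 · 22 = $363.

Deadweight loss = $363 thousand.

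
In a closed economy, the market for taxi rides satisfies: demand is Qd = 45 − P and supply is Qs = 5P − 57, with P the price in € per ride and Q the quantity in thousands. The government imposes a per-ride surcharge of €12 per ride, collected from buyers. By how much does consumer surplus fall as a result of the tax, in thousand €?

Before the tax: set 45 − P = 5P − 57 → P* = €17, Q* = 28.
With the tax collected from buyers, demand (in seller-price terms) shifts: Qd = 45 − (P + 12).
Solving gives Q = 18 with buyers paying €27 and suppliers receiving €15 (the €12 wedge).
ΔCS is the trapezoid between Q = 18 and Q = 28 of height €10: ½ · (28 + 18) · 10 = €230.

Consumer surplus falls by €230 thousand.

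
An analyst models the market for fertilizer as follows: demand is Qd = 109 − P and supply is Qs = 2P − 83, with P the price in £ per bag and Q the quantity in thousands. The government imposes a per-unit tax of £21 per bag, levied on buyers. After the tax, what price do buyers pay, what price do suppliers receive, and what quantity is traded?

Without the tax, 109 − P = 2P − 83 gives 3P = 192, so P* = £64 and Q* = 45.
With the tax collected from buyers, demand (in seller-price terms) shifts: Qd = 109 − (P + 21).
Solving gives Q = 31 with buyers paying £78 and suppliers receiving £57 (the £21 wedge).
The less price-elastic side of the market bears the larger share of a per-unit tax.

Buyers pay £78; suppliers receive £57; quantity = 31.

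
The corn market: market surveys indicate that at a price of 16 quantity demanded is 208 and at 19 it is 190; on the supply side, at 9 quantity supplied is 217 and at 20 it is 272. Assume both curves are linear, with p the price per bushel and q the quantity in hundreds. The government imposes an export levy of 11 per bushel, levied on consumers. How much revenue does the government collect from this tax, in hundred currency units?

Tax revenue = 2222 hundred.

Demand slope: (190 − 208)/(19 − 16) = -6, so qd = 304 − 6p.
Supply slope: (272 − 217)/(20 − 9) = 5, so qs = 5p + 172.
Before the tax: set 304 − 6p = 5p + 172 → p* = 12, q* = 232.
With the tax collected from consumers, demand (in seller-price terms) shifts: qd = 304 − 6(p + 11).
New equilibrium: consumers pay 17, suppliers receive 6, q = 202. (Wedge: pb − ps = 11.)
Revenue = t · Q = 11 · 202 = 2222.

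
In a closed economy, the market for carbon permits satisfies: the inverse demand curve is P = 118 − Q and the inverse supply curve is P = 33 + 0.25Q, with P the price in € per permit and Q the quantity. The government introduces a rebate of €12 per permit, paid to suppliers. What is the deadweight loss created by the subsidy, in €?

Deadweight loss = €57.6.

Rewrite in direct form: Qd = 118 − P and Qs = 4P − 132.
Without the subsidy, 118 − P = 4P − 132 gives 5P = 250, so P* = €50 and Q* = 68.
With a per-unit subsidy paid to suppliers, each receives P + 12 per unit sold, so supply becomes Qs = 4(P + 12) − 132.
New equilibrium: consumers pay €40.4, suppliers receive €52.4, Q = 77.6. (Wedge: Pb − Ps = −12.)
Quantity rises by |ΔQ| = |68 − 77.6| = 9.6.
DWL = ½ · t · |ΔQ| = ½ · 12 · 9.6 = €57.6.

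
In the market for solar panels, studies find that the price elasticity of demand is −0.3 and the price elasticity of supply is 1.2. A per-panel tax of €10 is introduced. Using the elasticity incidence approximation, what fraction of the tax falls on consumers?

Consumers' share ≈ 0.8.

Incidence ratio: consumers' share ≈ εs / (εs + |εd|) = 1.2 / (1.2 + 0.3) = 0.8.
Supply is the more elastic side, so consumers bear the larger share.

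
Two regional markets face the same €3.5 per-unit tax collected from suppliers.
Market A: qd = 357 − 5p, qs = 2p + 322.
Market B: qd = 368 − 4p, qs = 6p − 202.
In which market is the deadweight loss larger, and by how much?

Market A: pre-tax p* = €5, q* = 332; post-tax q = 327; deadweight loss = €8.75.
Market B: pre-tax p* = €57, q* = 140; post-tax q = 131.6; deadweight loss = €14.7.
Difference: €8.75 vs €14.7 → market B is larger by €5.95.

Market B, by €5.95.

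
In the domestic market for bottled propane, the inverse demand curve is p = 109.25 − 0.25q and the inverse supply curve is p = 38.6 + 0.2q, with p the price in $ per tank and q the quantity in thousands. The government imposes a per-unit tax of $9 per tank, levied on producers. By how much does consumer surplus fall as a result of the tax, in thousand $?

Consumer surplus falls by $735 thousand.

Rewrite in direct form: qd = 437 − 4p and qs = 5p − 193.
Before the tax: set 437 − 4p = 5p − 193 → p* = $70, q* = 157.
With the tax collected from producers, supply shifts: qs = 5(p − 9) − 193.
New equilibrium: buyers pay $75, producers receive $66, q = 137. (Wedge: pb − ps = 9.)
ΔCS is the trapezoid between Q = 137 and Q = 157 of height $5: ½ · (157 + 137) · 5 = $735.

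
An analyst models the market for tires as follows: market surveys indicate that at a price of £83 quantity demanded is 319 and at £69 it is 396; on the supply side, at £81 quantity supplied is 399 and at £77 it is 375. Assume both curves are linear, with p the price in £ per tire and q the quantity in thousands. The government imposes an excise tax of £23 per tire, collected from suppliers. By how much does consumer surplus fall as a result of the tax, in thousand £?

Consumer surplus falls by £3960 thousand.

Demand slope: (396 − 319)/(69 − 83) = -5.5, so qd = 775.5 − 5.5p.
Supply slope: (375 − 399)/(77 − 81) = 6, so qs = 6p − 87.
Without the tax, 775.5 − 5.5p = 6p − 87 gives 11.5p = 862.5, so p* = £75 and q* = 363.
With the tax collected from suppliers, supply shifts: qs = 6(p − 23) − 87.
New equilibrium: buyers pay £87, suppliers receive £64, q = 297. (Wedge: pb − ps = 23.)
ΔCS is the trapezoid between Q = 297 and Q = 363 of height £12: ½ · (363 + 297) · 12 = £3960.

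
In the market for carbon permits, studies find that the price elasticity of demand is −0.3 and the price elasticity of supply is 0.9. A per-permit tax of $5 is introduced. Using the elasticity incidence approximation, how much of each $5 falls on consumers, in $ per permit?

Consumers bear ≈ $3.75 per permit.

Incidence ratio: consumers' share ≈ εs / (εs + |εd|) = 0.9 / (0.9 + 0.3) = 0.75.
So consumers bear ≈ 0.75 × $5 = $3.75; suppliers bear $1.25.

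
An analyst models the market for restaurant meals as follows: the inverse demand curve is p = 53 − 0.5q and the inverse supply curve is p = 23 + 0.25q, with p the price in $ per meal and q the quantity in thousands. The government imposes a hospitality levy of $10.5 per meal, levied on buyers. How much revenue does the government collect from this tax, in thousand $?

Tax revenue = $273 thousand.

Inverting to q(p) form: qd = 106 − 2p; qs = 4p − 92.
Without the tax, 106 − 2p = 4p − 92 gives 6p = 198, so p* = $33 and q* = 40.
With the tax collected from buyers, demand (in seller-price terms) shifts: qd = 106 − 2(p + 10.5).
New equilibrium: buyers pay $40, producers receive $29.5, q = 26. (Wedge: pb − ps = 10.5.)
Revenue = t · Q = 10.5 · 26 = $273.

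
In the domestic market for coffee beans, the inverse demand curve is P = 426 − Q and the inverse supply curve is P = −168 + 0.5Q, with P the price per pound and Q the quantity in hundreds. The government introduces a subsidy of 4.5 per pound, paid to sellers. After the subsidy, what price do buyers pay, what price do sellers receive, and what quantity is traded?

Inverting to Q(P) form: Qd = 426 − P; Qs = 2P + 336.
Before the subsidy: set 426 − P = 2P + 336 → P* = 30, Q* = 396.
With a per-unit subsidy paid to sellers, each receives P + 4.5 per unit sold, so supply becomes Qs = 2(P + 4.5) + 336.
New equilibrium: buyers pay 27, sellers receive 31.5, Q = 399. (Wedge: Pb − Ps = −4.5.)

Buyers pay 27; sellers receive 31.5; quantity = 399.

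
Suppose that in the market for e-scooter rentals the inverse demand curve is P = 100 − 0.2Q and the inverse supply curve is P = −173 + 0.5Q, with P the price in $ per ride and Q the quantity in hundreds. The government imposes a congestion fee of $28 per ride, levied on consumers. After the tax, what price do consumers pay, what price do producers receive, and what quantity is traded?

Consumers pay $30; producers receive $2; quantity = 350.

Inverting to Q(P) form: Qd = 500 − 5P; Qs = 2P + 346.
Before the tax: set 500 − 5P = 2P + 346 → P* = $22, Q* = 390.
With the tax collected from consumers, demand (in seller-price terms) shifts: Qd = 500 − 5(P + 28).
New equilibrium: consumers pay $30, producers receive $2, Q = 350. (Wedge: Pb − Ps = 28.)
The less price-elastic side of the market bears the larger share of a per-unit tax.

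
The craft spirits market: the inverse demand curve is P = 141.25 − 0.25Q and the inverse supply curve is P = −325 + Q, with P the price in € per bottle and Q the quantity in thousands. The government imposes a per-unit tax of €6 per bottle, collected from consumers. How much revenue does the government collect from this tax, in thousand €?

Rewrite in direct form: Qd = 565 − 4P and Qs = P + 325.
Before the tax: set 565 − 4P = P + 325 → P* = €48, Q* = 373.
With the tax collected from consumers, demand (in seller-price terms) shifts: Qd = 565 − 4(P + 6).
Solving gives Q = 368.2 with consumers paying €49.2 and suppliers receiving €43.2 (the €6 wedge).
Revenue = t · Q = 6 · 368.2 = €2209.2.

Tax revenue = €2209.2 thousand.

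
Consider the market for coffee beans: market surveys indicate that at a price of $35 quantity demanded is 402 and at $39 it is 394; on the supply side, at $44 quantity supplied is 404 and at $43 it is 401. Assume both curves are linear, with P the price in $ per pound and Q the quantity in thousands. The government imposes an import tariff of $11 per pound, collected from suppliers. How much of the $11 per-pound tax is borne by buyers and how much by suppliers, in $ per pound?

Demand slope: (394 − 402)/(39 − 35) = -2, so Qd = 472 − 2P.
Supply slope: (401 − 404)/(43 − 44) = 3, so Qs = 3P + 272.
Without the tax, 472 − 2P = 3P + 272 gives 5P = 200, so P* = $40 and Q* = 392.
With the tax collected from suppliers, supply shifts: Qs = 3(P − 11) + 272.
Solving gives Q = 378.8 with buyers paying $46.6 and suppliers receiving $35.6 (the $11 wedge).
Burden on buyers: $6.6; on suppliers: $4.4. (They sum to $11.)

Buyers bear $6.6 per pound; suppliers bear $4.4 per pound.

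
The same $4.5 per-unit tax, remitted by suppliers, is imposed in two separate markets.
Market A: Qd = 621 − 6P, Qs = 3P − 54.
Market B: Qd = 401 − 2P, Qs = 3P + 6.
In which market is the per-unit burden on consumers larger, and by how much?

Market A: pre-tax P* = $75, Q* = 171; post-tax Q = 162; per-unit burden on consumers = $1.5.
Market B: pre-tax P* = $79, Q* = 243; post-tax Q = 237.6; per-unit burden on consumers = $2.7.
Difference: $1.5 vs $2.7 → market B is larger by $1.2.

Market B, by $1.2.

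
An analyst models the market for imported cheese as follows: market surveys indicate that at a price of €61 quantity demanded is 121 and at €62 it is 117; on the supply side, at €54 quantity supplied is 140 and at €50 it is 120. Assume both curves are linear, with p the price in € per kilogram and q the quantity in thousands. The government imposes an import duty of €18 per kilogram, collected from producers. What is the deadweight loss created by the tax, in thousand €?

Deadweight loss = €360 thousand.

Demand slope: (117 − 121)/(62 − 61) = -4, so qd = 365 − 4p.
Supply slope: (120 − 140)/(50 − 54) = 5, so qs = 5p − 130.
Without the tax, 365 − 4p = 5p − 130 gives 9p = 495, so p* = €55 and q* = 145.
With the tax collected from producers, supply shifts: qs = 5(p − 18) − 130.
New equilibrium: buyers pay €65, producers receive €47, q = 105. (Wedge: pb − ps = 18.)
Quantity falls by |ΔQ| = |145 − 105| = 40.
DWL = ½ · t · |ΔQ| = ½ · 18 · 40 = €360.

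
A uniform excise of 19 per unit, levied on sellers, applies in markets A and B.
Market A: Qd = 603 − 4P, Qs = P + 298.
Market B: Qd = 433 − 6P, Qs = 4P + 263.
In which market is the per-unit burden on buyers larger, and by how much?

Market A: pre-tax P* = 61, Q* = 359; post-tax Q = 343.8; per-unit burden on buyers = 3.8.
Market B: pre-tax P* = 17, Q* = 331; post-tax Q = 285.4; per-unit burden on buyers = 7.6.
Difference: 3.8 vs 7.6 → market B is larger by 3.8.

Market B, by 3.8.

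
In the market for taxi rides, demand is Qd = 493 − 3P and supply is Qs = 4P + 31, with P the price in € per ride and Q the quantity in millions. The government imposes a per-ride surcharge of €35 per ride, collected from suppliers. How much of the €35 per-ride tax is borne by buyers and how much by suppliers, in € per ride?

Before the tax: set 493 − 3P = 4P + 31 → P* = €66, Q* = 295.
With the tax collected from suppliers, supply shifts: Qs = 4(P − 35) + 31.
Solving gives Q = 235 with buyers paying €86 and suppliers receiving €51 (the €35 wedge).
Burden on buyers: €20; on suppliers: €15. (They sum to €35.)
The less price-elastic side of the market bears the larger share of a per-unit tax.

Buyers bear €20 per ride; suppliers bear €15 per ride.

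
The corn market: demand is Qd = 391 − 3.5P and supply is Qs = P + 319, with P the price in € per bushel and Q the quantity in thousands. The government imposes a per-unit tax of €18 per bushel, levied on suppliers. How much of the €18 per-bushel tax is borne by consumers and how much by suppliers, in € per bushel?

Consumers bear €4 per bushel; suppliers bear €14 per bushel.

Before the tax: set 391 − 3.5P = P + 319 → P* = €16, Q* = 335.
With the tax collected from suppliers, supply shifts: Qs = (P − 18) + 319.
New equilibrium: consumers pay €20, suppliers receive €2, Q = 321. (Wedge: Pb − Ps = 18.)
Burden on consumers: €4; on suppliers: €14. (They sum to €18.)
The less price-elastic side of the market bears the larger share of a per-unit tax.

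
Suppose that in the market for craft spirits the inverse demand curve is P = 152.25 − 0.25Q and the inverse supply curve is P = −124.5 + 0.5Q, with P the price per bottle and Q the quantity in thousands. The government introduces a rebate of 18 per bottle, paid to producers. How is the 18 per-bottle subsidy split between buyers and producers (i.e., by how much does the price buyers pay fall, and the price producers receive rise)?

Rewrite in direct form: Qd = 609 − 4P and Qs = 2P + 249.
Before the subsidy: set 609 − 4P = 2P + 249 → P* = 60, Q* = 369.
With a per-unit subsidy paid to producers, each receives P + 18 per unit sold, so supply becomes Qs = 2(P + 18) + 249.
New equilibrium: buyers pay 54, producers receive 72, Q = 393. (Wedge: Pb − Ps = −18.)
Gain to buyers: 6; to producers: 12. (They sum to 18.)

Buyers gain 6 per bottle; producers gain 12 per bottle.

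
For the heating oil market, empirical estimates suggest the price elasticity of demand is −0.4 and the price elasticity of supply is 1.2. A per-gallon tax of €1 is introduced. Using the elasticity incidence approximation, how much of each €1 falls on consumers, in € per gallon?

Incidence ratio: consumers' share ≈ εs / (εs + |εd|) = 1.2 / (1.2 + 0.4) = 0.75.
So consumers bear ≈ 0.75 × €1 = €0.75; sellers bear €0.25.

Consumers bear ≈ €0.75 per gallon.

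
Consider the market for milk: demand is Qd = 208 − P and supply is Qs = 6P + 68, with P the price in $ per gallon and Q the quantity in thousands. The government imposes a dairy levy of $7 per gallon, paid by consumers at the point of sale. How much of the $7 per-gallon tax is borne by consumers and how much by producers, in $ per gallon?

Consumers bear $6 per gallon; producers bear $1 per gallon.

Before the tax: set 208 − P = 6P + 68 → P* = $20, Q* = 188.
With the tax collected from consumers, demand (in seller-price terms) shifts: Qd = 208 − (P + 7).
Solving gives Q = 182 with consumers paying $26 and producers receiving $19 (the $7 wedge).
Burden on consumers: $6; on producers: $1. (They sum to $7.)
The less price-elastic side of the market bears the larger share of a per-unit tax.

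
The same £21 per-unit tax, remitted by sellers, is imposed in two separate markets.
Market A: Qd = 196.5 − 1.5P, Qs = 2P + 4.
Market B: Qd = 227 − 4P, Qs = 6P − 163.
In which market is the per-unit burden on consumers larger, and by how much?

Market B, by £0.6.

Market A: pre-tax P* = £55, Q* = 114; post-tax Q = 96; per-unit burden on consumers = £12.
Market B: pre-tax P* = £39, Q* = 71; post-tax Q = 20.6; per-unit burden on consumers = £12.6.
Difference: £12 vs £12.6 → market B is larger by £0.6.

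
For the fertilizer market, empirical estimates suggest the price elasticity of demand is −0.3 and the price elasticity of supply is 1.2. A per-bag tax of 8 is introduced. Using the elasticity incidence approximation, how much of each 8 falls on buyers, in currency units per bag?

Incidence ratio: buyers' share ≈ εs / (εs + |εd|) = 1.2 / (1.2 + 0.3) = 0.8.
So buyers bear ≈ 0.8 × 8 = 6.4; sellers bear 1.6.

Buyers bear ≈ 6.4 per bag.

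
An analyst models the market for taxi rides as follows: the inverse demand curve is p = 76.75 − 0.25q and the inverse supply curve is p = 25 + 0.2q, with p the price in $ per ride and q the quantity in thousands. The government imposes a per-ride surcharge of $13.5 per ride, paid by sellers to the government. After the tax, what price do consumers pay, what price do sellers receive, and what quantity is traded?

Consumers pay $55.5; sellers receive $42; quantity = 85.

Rewrite in direct form: qd = 307 − 4p and qs = 5p − 125.
Before the tax: set 307 − 4p = 5p − 125 → p* = $48, q* = 115.
With the tax collected from sellers, supply shifts: qs = 5(p − 13.5) − 125.
Solving gives q = 85 with consumers paying $55.5 and sellers receiving $42 (the $13.5 wedge).
The less price-elastic side of the market bears the larger share of a per-unit tax.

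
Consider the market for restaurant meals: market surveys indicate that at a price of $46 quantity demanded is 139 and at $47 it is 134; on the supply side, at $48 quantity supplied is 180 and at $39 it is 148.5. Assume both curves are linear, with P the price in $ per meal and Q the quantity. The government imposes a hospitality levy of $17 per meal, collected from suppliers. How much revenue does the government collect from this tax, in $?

Tax revenue = $2108.

Demand slope: (134 − 139)/(47 − 46) = -5, so Qd = 369 − 5P.
Supply slope: (148.5 − 180)/(39 − 48) = 3.5, so Qs = 3.5P + 12.
Before the tax: set 369 − 5P = 3.5P + 12 → P* = $42, Q* = 159.
With the tax collected from suppliers, supply shifts: Qs = 3.5(P − 17) + 12.
New equilibrium: consumers pay $49, suppliers receive $32, Q = 124. (Wedge: Pb − Ps = 17.)
Revenue = t · Q = 17 · 124 = $2108.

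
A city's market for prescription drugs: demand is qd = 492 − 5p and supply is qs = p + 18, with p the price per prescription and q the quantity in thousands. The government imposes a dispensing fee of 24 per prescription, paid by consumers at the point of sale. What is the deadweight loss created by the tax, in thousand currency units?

Deadweight loss = 240 thousand.

Without the tax, 492 − 5p = p + 18 gives 6p = 474, so p* = 79 and q* = 97.
With the tax collected from consumers, demand (in seller-price terms) shifts: qd = 492 − 5(p + 24).
New equilibrium: consumers pay 83, producers receive 59, q = 77. (Wedge: pb − ps = 24.)
Quantity falls by |ΔQ| = |97 − 77| = 20.
DWL = ½ · t · |ΔQ| = ½ · 24 · 20 = 240.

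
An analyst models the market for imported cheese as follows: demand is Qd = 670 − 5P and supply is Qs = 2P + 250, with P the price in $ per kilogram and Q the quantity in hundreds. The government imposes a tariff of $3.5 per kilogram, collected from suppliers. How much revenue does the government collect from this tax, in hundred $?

Before the tax: set 670 − 5P = 2P + 250 → P* = $60, Q* = 370.
With the tax collected from suppliers, supply shifts: Qs = 2(P − 3.5) + 250.
Solving gives Q = 365 with buyers paying $61 and suppliers receiving $57.5 (the $3.5 wedge).
Revenue = t · Q = 3.5 · 365 = $1277.5.

Tax revenue = $1277.5 hundred.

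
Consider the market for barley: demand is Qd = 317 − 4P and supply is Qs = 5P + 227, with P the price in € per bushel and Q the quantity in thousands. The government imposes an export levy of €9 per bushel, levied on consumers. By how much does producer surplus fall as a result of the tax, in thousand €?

Without the tax, 317 − 4P = 5P + 227 gives 9P = 90, so P* = €10 and Q* = 277.
With the tax collected from consumers, demand (in seller-price terms) shifts: Qd = 317 − 4(P + 9).
New equilibrium: consumers pay €15, sellers receive €6, Q = 257. (Wedge: Pb − Ps = 9.)
ΔPS is the trapezoid between Q = 257 and Q = 277 of height €4: ½ · (277 + 257) · 4 = €1068.

Producer surplus falls by €1068 thousand.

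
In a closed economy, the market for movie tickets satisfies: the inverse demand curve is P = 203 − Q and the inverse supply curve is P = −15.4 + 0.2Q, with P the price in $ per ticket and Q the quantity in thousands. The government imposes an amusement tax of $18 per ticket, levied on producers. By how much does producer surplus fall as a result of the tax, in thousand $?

Producer surplus falls by $523.5 thousand.

Inverting to Q(P) form: Qd = 203 − P; Qs = 5P + 77.
Before the tax: set 203 − P = 5P + 77 → P* = $21, Q* = 182.
With the tax collected from producers, supply shifts: Qs = 5(P − 18) + 77.
Solving gives Q = 167 with consumers paying $36 and producers receiving $18 (the $18 wedge).
ΔPS is the trapezoid between Q = 167 and Q = 182 of height $3: ½ · (182 + 167) · 3 = $523.5.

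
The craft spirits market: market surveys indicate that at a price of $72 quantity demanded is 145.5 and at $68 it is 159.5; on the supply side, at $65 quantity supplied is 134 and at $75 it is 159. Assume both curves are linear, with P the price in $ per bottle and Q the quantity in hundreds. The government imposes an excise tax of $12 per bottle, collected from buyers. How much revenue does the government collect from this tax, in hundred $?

Tax revenue = $1578 hundred.

Demand slope: (159.5 − 145.5)/(68 − 72) = -3.5, so Qd = 397.5 − 3.5P.
Supply slope: (159 − 134)/(75 − 65) = 2.5, so Qs = 2.5P − 28.5.
Without the tax, 397.5 − 3.5P = 2.5P − 28.5 gives 6P = 426, so P* = $71 and Q* = 149.
With the tax collected from buyers, demand (in seller-price terms) shifts: Qd = 397.5 − 3.5(P + 12).
Solving gives Q = 131.5 with buyers paying $76 and suppliers receiving $64 (the $12 wedge).
Revenue = t · Q = 12 · 131.5 = $1578.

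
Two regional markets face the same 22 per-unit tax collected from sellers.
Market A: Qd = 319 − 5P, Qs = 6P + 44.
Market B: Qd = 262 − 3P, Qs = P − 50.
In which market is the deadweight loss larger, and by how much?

Market A: pre-tax P* = 25, Q* = 194; post-tax Q = 134; deadweight loss = 660.
Market B: pre-tax P* = 78, Q* = 28; post-tax Q = 11.5; deadweight loss = 181.5.
Difference: 660 vs 181.5 → market A is larger by 478.5.

Market A, by 478.5.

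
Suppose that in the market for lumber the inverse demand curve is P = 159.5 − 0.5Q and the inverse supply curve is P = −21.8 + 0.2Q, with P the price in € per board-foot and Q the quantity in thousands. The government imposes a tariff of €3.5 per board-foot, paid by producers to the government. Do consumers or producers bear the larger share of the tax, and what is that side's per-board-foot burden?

Consumers bear the larger share: €2.5 per board-foot.

Inverting to Q(P) form: Qd = 319 − 2P; Qs = 5P + 109.
Without the tax, 319 − 2P = 5P + 109 gives 7P = 210, so P* = €30 and Q* = 259.
With the tax collected from producers, supply shifts: Qs = 5(P − 3.5) + 109.
Solving gives Q = 254 with consumers paying €32.5 and producers receiving €29 (the €3.5 wedge).
Per-board-foot burden: consumers €2.5, producers €1.
Consumers take the larger share because demand is less price-elastic here (demand slope 2 vs supply slope 5).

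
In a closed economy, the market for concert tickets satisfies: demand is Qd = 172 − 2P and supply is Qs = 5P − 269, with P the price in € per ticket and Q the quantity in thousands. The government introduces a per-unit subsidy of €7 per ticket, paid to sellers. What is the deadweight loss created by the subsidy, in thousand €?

Before the subsidy: set 172 − 2P = 5P − 269 → P* = €63, Q* = 46.
With a per-unit subsidy paid to sellers, each receives P + 7 per unit sold, so supply becomes Qs = 5(P + 7) − 269.
Solving gives Q = 56 with buyers paying €58 and sellers receiving €65 (the €7 wedge).
Quantity rises by |ΔQ| = |46 − 56| = 10.
DWL = ½ · t · |ΔQ| = ½ · 7 · 10 = €35.

Deadweight loss = €35 thousand.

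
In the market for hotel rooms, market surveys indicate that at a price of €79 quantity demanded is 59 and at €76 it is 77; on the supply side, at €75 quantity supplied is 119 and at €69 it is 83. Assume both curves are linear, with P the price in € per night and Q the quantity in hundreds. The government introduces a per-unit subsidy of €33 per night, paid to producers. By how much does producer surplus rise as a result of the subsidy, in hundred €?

Demand slope: (77 − 59)/(76 − 79) = -6, so Qd = 533 − 6P.
Supply slope: (83 − 119)/(69 − 75) = 6, so Qs = 6P − 331.
Before the subsidy: set 533 − 6P = 6P − 331 → P* = €72, Q* = 101.
With a per-unit subsidy paid to producers, each receives P + 33 per unit sold, so supply becomes Qs = 6(P + 33) − 331.
Solving gives Q = 200 with buyers paying €55.5 and producers receiving €88.5 (the €33 wedge).
ΔPS is the trapezoid between Q = 200 and Q = 101 of height €16.5: ½ · (101 + 200) · 16.5 = €2483.25.

Producer surplus rises by €2483.25 hundred.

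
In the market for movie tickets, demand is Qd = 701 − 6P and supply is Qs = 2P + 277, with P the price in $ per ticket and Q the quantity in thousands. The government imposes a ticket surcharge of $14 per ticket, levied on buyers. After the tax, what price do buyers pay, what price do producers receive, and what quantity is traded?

Buyers pay $56.5; producers receive $42.5; quantity = 362.

Without the tax, 701 − 6P = 2P + 277 gives 8P = 424, so P* = $53 and Q* = 383.
With the tax collected from buyers, demand (in seller-price terms) shifts: Qd = 701 − 6(P + 14).
New equilibrium: buyers pay $56.5, producers receive $42.5, Q = 362. (Wedge: Pb − Ps = 14.)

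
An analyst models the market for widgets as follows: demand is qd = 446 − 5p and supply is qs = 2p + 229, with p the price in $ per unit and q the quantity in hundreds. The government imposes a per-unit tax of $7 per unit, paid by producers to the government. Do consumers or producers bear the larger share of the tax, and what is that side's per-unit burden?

Producers bear the larger share: $5 per unit.

Without the tax, 446 − 5p = 2p + 229 gives 7p = 217, so p* = $31 and q* = 291.
With the tax collected from producers, supply shifts: qs = 2(p − 7) + 229.
Solving gives q = 281 with consumers paying $33 and producers receiving $26 (the $7 wedge).
Per-unit burden: consumers $2, producers $5.
Producers take the larger share because supply is less price-elastic here (demand slope 5 vs supply slope 2).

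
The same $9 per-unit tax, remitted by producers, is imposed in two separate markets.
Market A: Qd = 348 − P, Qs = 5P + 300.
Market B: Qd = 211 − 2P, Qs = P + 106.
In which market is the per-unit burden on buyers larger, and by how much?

Market A: pre-tax P* = $8, Q* = 340; post-tax Q = 332.5; per-unit burden on buyers = $7.5.
Market B: pre-tax P* = $35, Q* = 141; post-tax Q = 135; per-unit burden on buyers = $3.
Difference: $7.5 vs $3 → market A is larger by $4.5.

Market A, by $4.5.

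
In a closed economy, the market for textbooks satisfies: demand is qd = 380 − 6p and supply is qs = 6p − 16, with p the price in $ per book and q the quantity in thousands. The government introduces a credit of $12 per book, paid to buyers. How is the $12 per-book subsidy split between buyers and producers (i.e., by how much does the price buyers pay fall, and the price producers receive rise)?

Buyers gain $6 per book; producers gain $6 per book.

Without the subsidy, 380 − 6p = 6p − 16 gives 12p = 396, so p* = $33 and q* = 182.
With a per-unit subsidy paid to buyers, each effectively pays p − 12, so demand becomes qd = 380 − 6(p − 12).
Solving gives q = 218 with buyers paying $27 and producers receiving $39 (the $12 wedge).
Gain to buyers: $6; to producers: $6. (They sum to $12.)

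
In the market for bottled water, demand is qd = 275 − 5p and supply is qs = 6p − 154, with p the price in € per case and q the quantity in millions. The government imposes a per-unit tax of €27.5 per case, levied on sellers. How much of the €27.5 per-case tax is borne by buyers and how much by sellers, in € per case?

Buyers bear €15 per case; sellers bear €12.5 per case.

Without the tax, 275 − 5p = 6p − 154 gives 11p = 429, so p* = €39 and q* = 80.
With the tax collected from sellers, supply shifts: qs = 6(p − 27.5) − 154.
Solving gives q = 5 with buyers paying €54 and sellers receiving €26.5 (the €27.5 wedge).
Burden on buyers: €15; on sellers: €12.5. (They sum to €27.5.)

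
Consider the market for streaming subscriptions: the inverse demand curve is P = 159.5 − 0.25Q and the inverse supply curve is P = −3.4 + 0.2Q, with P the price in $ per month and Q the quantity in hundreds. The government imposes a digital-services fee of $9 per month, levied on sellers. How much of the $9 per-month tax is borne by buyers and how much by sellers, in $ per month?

Buyers bear $5 per month; sellers bear $4 per month.

Inverting to Q(P) form: Qd = 638 − 4P; Qs = 5P + 17.
Before the tax: set 638 − 4P = 5P + 17 → P* = $69, Q* = 362.
With the tax collected from sellers, supply shifts: Qs = 5(P − 9) + 17.
New equilibrium: buyers pay $74, sellers receive $65, Q = 342. (Wedge: Pb − Ps = 9.)
Burden on buyers: $5; on sellers: $4. (They sum to $9.)
The less price-elastic side of the market bears the larger share of a per-unit tax.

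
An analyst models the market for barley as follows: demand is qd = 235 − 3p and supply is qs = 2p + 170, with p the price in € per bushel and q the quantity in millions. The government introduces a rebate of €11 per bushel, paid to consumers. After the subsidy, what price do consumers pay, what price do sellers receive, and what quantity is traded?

Without the subsidy, 235 − 3p = 2p + 170 gives 5p = 65, so p* = €13 and q* = 196.
With a per-unit subsidy paid to consumers, each effectively pays p − 11, so demand becomes qd = 235 − 3(p − 11).
Solving gives q = 209.2 with consumers paying €8.6 and sellers receiving €19.6 (the €11 wedge).

Consumers pay €8.6; sellers receive €19.6; quantity = 209.2.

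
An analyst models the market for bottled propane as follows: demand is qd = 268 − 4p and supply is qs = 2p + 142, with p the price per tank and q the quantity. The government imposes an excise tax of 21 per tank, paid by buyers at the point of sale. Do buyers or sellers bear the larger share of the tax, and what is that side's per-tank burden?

Sellers bear the larger share: 14 per tank.

Before the tax: set 268 − 4p = 2p + 142 → p* = 21, q* = 184.
With the tax collected from buyers, demand (in seller-price terms) shifts: qd = 268 − 4(p + 21).
Solving gives q = 156 with buyers paying 28 and sellers receiving 7 (the 21 wedge).
Per-tank burden: buyers 7, sellers 14.
Sellers take the larger share because supply is less price-elastic here (demand slope 4 vs supply slope 2).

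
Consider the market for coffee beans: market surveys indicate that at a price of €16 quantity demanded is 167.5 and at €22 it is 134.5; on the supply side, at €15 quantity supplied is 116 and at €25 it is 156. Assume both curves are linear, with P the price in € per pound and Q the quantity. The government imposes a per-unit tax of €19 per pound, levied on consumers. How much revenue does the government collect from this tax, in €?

Tax revenue = €1824.

Demand slope: (134.5 − 167.5)/(22 − 16) = -5.5, so Qd = 255.5 − 5.5P.
Supply slope: (156 − 116)/(25 − 15) = 4, so Qs = 4P + 56.
Without the tax, 255.5 − 5.5P = 4P + 56 gives 9.5P = 199.5, so P* = €21 and Q* = 140.
With the tax collected from consumers, demand (in seller-price terms) shifts: Qd = 255.5 − 5.5(P + 19).
Solving gives Q = 96 with consumers paying €29 and producers receiving €10 (the €19 wedge).
Revenue = t · Q = 19 · 96 = €1824.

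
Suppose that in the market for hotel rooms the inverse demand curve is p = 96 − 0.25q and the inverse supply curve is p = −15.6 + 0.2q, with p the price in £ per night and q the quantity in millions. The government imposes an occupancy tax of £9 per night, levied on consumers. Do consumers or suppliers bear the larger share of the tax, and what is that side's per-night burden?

Consumers bear the larger share: £5 per night.

Inverting to q(p) form: qd = 384 − 4p; qs = 5p + 78.
Before the tax: set 384 − 4p = 5p + 78 → p* = £34, q* = 248.
With the tax collected from consumers, demand (in seller-price terms) shifts: qd = 384 − 4(p + 9).
Solving gives q = 228 with consumers paying £39 and suppliers receiving £30 (the £9 wedge).
Per-night burden: consumers £5, suppliers £4.
Consumers take the larger share because demand is less price-elastic here (demand slope 4 vs supply slope 5).
The less price-elastic side of the market bears the larger share of a per-unit tax.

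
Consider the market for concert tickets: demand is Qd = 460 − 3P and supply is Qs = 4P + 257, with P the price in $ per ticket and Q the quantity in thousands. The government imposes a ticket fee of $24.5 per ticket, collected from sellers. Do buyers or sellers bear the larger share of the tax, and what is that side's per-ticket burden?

Buyers bear the larger share: $14 per ticket.

Without the tax, 460 − 3P = 4P + 257 gives 7P = 203, so P* = $29 and Q* = 373.
With the tax collected from sellers, supply shifts: Qs = 4(P − 24.5) + 257.
Solving gives Q = 331 with buyers paying $43 and sellers receiving $18.5 (the $24.5 wedge).
Per-ticket burden: buyers $14, sellers $10.5.
Buyers take the larger share because demand is less price-elastic here (demand slope 3 vs supply slope 4).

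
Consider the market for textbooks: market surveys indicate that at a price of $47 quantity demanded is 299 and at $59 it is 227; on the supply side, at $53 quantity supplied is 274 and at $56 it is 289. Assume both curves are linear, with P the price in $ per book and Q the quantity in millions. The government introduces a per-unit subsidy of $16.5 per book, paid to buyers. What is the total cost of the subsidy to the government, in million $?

Demand slope: (227 − 299)/(59 − 47) = -6, so Qd = 581 − 6P.
Supply slope: (289 − 274)/(56 − 53) = 5, so Qs = 5P + 9.
Without the subsidy, 581 − 6P = 5P + 9 gives 11P = 572, so P* = $52 and Q* = 269.
With a per-unit subsidy paid to buyers, each effectively pays P − 16.5, so demand becomes Qd = 581 − 6(P − 16.5).
Solving gives Q = 314 with buyers paying $44.5 and producers receiving $61 (the $16.5 wedge).
Outlay = t · Q = 16.5 · 314 = $5181.

Government outlay = $5181 million.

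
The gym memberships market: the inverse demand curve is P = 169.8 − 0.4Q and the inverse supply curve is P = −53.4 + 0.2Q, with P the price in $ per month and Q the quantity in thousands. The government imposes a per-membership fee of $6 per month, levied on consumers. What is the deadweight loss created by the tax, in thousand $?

Deadweight loss = $30 thousand.

Rewrite in direct form: Qd = 424.5 − 2.5P and Qs = 5P + 267.
Without the tax, 424.5 − 2.5P = 5P + 267 gives 7.5P = 157.5, so P* = $21 and Q* = 372.
With the tax collected from consumers, demand (in seller-price terms) shifts: Qd = 424.5 − 2.5(P + 6).
Solving gives Q = 362 with consumers paying $25 and producers receiving $19 (the $6 wedge).
Quantity falls by |ΔQ| = |372 − 362| = 10.
DWL = ½ · t · |ΔQ| = ½ · 6 · 10 = $30.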